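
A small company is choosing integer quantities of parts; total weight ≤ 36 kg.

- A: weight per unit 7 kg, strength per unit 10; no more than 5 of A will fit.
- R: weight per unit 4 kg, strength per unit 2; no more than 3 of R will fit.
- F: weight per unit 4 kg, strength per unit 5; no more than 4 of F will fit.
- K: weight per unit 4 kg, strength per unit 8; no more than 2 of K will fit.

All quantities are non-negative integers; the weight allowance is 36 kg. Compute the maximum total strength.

56

4×A and 2×K: weight 36 ≤ 36, strength 4·10 + 2·8 = 56.
4×A, 1×F, and 1×K: weight 36 ≤ 36, strength 4·10 + 1·5 + 1·8 = 53.
Best is 56.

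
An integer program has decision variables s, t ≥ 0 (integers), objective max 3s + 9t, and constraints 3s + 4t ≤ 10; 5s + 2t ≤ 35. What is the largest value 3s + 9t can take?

18

(s,t)=(0,2): 3·0+4·2=8≤10, 5·0+2·2=4≤35, objective 18.
(s,t)=(1,1): 3·1+4·1=7≤10, 5·1+2·1=7≤35, objective 12.
(s,t)=(0,1): 3·0+4·1=4≤10, 5·0+2·1=2≤35, objective 9.
No feasible integer point exceeds 18.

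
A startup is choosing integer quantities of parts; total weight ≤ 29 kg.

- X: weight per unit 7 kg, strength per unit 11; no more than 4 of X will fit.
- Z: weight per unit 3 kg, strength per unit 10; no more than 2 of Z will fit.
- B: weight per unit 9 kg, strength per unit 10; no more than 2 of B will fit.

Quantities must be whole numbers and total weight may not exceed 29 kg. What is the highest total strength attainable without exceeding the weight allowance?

This is a bounded integer knapsack.
Take 3×X and 2×Z: weight 27 ≤ 29, strength 3·11 + 2·10 = 53.
Z has the best ratio (10/3) and is taken to its limit of 2; remaining capacity is filled optimally with the others.

53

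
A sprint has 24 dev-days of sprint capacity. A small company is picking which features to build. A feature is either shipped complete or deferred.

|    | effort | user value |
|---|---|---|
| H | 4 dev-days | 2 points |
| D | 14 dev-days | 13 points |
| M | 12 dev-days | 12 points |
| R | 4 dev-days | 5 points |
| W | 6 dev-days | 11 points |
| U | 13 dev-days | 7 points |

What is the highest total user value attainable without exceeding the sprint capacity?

This is an integer program with binary decision variables.
Take D, R, and W: effort 14 + 4 + 6 = 24 ≤ 24, user value 13 + 5 + 11 = 29.
No other feasible combination does better.

29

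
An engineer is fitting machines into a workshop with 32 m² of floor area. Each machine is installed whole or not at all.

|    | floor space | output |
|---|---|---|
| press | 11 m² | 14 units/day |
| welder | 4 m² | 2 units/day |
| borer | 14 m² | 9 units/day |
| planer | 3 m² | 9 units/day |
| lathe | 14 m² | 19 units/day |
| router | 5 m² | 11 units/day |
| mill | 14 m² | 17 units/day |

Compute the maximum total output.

45

Allowing fractional choices, the relaxed optimum would be about 51.7, but machines are indivisible.
planer + lathe + mill: floor space 3 + 14 + 14 = 31 ≤ 32, output 9 + 19 + 17 = 45.
press + lathe + router: floor space 11 + 14 + 5 = 30 ≤ 32, output 14 + 19 + 11 = 44.
press + welder + planer + lathe: floor space 11 + 4 + 3 + 14 = 32 ≤ 32, output 14 + 2 + 9 + 19 = 44.
Best is planer, lathe, and mill with total output 45.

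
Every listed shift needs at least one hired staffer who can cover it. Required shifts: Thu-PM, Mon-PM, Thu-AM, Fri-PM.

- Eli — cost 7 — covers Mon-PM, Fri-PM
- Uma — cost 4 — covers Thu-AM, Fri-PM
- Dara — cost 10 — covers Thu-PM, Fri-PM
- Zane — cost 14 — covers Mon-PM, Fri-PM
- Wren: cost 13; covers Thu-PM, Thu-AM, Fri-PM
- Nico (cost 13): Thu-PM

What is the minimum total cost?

20

This is a weighted set-cover instance.
The greedy cost-per-new-shift heuristic would pick Uma, Eli, and Dara for 21, but a cheaper cover exists.
Choose Eli and Wren: together they cover Thu-PM, Mon-PM, Thu-AM, Fri-PM — every shift.
Total cost: 7 + 13 = 20.
No cover costs less than 20.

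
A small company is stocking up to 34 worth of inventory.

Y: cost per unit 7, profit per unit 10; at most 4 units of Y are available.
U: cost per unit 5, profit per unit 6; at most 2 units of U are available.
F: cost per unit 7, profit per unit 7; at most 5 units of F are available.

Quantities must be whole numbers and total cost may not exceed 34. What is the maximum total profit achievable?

46

4×Y and 1×U: cost 33 ≤ 34, profit 4·10 + 1·6 = 46.
3×Y, 1×U, and 1×F: cost 33 ≤ 34, profit 3·10 + 1·6 + 1·7 = 43.
Best is 46.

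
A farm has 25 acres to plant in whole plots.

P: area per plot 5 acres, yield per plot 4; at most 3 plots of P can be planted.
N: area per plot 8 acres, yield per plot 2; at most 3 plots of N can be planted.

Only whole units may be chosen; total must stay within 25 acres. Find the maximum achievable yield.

This is a bounded integer knapsack.
3×P and 1×N: area 23 ≤ 25, yield 3·4 + 1·2 = 14.
3×P: area 15 ≤ 25, yield 3·4 = 12.
Best is 14.

14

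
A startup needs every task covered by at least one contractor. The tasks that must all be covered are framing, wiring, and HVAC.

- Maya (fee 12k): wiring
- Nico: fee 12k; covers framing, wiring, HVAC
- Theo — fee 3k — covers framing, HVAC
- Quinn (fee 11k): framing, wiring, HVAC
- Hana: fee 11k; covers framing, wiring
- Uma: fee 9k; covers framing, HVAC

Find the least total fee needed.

11

The greedy cost-per-new-task heuristic would pick Theo and Quinn for 14, but a cheaper cover exists.
Quinn alone covers framing, wiring, HVAC — every task.
Total fee: 11.
No cover costs less than 11.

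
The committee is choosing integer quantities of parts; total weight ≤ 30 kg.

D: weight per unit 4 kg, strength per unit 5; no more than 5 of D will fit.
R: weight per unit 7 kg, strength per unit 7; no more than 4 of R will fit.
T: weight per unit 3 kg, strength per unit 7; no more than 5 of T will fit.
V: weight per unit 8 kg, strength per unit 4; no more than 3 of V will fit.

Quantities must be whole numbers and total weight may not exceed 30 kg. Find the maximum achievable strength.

52

T has the best ratio (7/3); taking only T gives at most 5×7 = 35 (stopped by the supply cap of 5).
Mixing does better — 2×D, 1×R, and 5×T: weight 30 ≤ 30, strength 2·5 + 1·7 + 5·7 = 52.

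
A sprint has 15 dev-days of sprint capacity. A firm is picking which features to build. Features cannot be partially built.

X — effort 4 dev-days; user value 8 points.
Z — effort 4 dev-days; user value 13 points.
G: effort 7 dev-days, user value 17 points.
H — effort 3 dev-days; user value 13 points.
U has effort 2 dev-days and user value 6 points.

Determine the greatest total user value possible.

Allowing fractional choices, the relaxed optimum would be about 46.6, but features are indivisible.
X + Z + H + U: effort 4 + 4 + 3 + 2 = 13 ≤ 15, user value 8 + 13 + 13 + 6 = 40.
Z + G + H: effort 4 + 7 + 3 = 14 ≤ 15, user value 13 + 17 + 13 = 43.
Best is Z, G, and H with total user value 43.

43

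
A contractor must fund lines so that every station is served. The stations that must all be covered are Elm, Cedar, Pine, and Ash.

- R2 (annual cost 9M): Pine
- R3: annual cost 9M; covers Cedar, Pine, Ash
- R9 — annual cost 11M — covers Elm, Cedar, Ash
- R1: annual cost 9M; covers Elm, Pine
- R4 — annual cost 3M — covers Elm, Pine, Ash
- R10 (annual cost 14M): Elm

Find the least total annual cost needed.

This is an integer covering problem.
Choose R3 and R4: together they cover Elm, Cedar, Pine, Ash — every station.
Total annual cost: 9 + 3 = 12.

12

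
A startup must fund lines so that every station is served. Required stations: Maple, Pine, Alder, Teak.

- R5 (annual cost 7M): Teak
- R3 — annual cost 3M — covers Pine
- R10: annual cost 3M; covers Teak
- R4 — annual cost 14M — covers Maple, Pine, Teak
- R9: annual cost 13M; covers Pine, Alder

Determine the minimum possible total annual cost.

27

The greedy cost-per-new-station heuristic would pick R3, R10, R9, and R4 for 33, but a cheaper cover exists.
Choose R4 and R9: together they cover Maple, Pine, Alder, Teak — every station.
Total annual cost: 14 + 13 = 27.
No cover costs less than 27.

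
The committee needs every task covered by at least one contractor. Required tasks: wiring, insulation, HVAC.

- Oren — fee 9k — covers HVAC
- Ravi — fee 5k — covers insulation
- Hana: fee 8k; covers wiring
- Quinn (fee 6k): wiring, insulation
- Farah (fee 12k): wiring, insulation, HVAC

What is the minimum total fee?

This is a weighted set-cover instance.
The greedy cost-per-new-task heuristic would pick Quinn and Oren for 15, but a cheaper cover exists.
Farah alone covers wiring, insulation, HVAC — every task.
Total fee: 12.
No cover costs less than 12.

12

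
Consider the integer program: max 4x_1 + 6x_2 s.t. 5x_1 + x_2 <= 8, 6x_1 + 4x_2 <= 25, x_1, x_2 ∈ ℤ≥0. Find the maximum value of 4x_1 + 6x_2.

36

Relaxing integrality, the LP optimum is 37.50 at (x_1,x_2) = (0, 6.25), which is not an integer point.
(x_1,x_2)=(0,6): 5·0+1·6=6≤8, 6·0+4·6=24≤25, objective 36.
(x_1,x_2)=(0,5): 5·0+1·5=5≤8, 6·0+4·5=20≤25, objective 30.
No feasible integer point exceeds 36.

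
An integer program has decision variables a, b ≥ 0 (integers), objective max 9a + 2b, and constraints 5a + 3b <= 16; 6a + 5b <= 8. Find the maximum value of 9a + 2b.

(a,b)=(1,0) is feasible, giving 9.
(a,b)=(0,1) is feasible, giving 2.
(a,b)=(0,0) is feasible, giving 0.
No feasible integer point exceeds 9.

9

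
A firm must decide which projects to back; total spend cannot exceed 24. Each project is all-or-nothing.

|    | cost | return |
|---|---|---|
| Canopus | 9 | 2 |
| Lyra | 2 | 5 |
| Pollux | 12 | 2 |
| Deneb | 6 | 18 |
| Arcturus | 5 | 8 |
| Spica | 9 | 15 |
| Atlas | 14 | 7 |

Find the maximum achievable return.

This is a 0-1 knapsack instance.
Take Lyra, Deneb, Arcturus, and Spica: cost 2 + 6 + 5 + 9 = 22 ≤ 24, return 5 + 18 + 8 + 15 = 46.
No other feasible combination does better.

46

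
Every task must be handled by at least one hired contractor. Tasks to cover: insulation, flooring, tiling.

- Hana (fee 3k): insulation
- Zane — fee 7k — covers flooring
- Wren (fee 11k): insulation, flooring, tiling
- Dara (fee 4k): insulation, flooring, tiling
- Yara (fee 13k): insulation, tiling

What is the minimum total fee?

4

Dara alone covers insulation, flooring, tiling — every task.
Total fee: 4.
No cover costs less than 4.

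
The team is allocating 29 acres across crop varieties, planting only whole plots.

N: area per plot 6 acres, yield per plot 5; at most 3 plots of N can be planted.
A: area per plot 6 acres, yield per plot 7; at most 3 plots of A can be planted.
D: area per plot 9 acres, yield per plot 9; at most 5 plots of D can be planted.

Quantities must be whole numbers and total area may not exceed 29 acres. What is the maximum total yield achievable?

30

This is a bounded integer knapsack.
1×N, 2×A, and 1×D: area 27 ≤ 29, yield 1·5 + 2·7 + 1·9 = 28.
3×A and 1×D: area 27 ≤ 29, yield 3·7 + 1·9 = 30.
Best is 30.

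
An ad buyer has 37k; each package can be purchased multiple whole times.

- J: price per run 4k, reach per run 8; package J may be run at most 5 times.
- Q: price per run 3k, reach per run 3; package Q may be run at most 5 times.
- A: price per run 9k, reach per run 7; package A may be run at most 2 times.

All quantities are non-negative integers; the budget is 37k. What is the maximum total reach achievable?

Take 5×J and 5×Q: price 35 ≤ 37, reach 5·8 + 5·3 = 55.
J has the best ratio (8/4) and is taken to its limit of 5; remaining capacity is filled optimally with the others.

55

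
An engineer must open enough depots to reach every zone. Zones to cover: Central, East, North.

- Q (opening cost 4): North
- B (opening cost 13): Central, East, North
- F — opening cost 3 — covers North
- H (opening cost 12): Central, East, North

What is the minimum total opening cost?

12

The greedy cost-per-new-zone heuristic would pick F and H for 15, but a cheaper cover exists.
H alone covers Central, East, North — every zone.
Total opening cost: 12.
No cover costs less than 12.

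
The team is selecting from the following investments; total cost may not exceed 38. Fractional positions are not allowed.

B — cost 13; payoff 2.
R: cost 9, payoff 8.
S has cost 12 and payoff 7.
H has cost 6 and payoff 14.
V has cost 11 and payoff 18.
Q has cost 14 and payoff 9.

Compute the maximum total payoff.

47

H + V + Q: cost 6 + 11 + 14 = 31 ≤ 38, payoff 14 + 18 + 9 = 41.
R + S + H + V: cost 9 + 12 + 6 + 11 = 38 ≤ 38, payoff 8 + 7 + 14 + 18 = 47.
R + H + V: cost 9 + 6 + 11 = 26 ≤ 38, payoff 8 + 14 + 18 = 40.
Best is R, S, H, and V with total payoff 47.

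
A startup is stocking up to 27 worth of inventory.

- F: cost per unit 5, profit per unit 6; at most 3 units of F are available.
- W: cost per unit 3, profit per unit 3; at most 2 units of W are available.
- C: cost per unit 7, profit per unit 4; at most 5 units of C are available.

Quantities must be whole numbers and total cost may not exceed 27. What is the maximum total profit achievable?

Take 3×F, 1×W, and 1×C: cost 25 ≤ 27, profit 3·6 + 1·3 + 1·4 = 25.
F has the best ratio (6/5) and is taken to its limit of 3; remaining capacity is filled optimally with the others.

25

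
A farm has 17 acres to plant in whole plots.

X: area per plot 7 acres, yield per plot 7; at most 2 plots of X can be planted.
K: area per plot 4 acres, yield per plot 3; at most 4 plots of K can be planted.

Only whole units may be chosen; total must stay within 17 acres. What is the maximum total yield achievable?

This is a bounded integer knapsack.
1×X and 2×K: area 15 ≤ 17, yield 1·7 + 2·3 = 13.
2×X: area 14 ≤ 17, yield 2·7 = 14.
Best is 14.

14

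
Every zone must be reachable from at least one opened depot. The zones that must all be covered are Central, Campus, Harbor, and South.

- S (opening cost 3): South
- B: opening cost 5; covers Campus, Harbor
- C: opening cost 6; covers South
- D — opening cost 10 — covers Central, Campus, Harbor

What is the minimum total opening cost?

13

The greedy cost-per-new-zone heuristic would pick B, S, and D for 18, but a cheaper cover exists.
Choose S and D: together they cover Central, Campus, Harbor, South — every zone.
Total opening cost: 3 + 10 = 13.
No cover costs less than 13.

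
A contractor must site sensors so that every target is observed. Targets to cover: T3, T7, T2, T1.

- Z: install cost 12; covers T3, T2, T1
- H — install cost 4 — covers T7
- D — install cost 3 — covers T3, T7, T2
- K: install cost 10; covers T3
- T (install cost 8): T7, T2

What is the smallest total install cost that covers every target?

15

Choose Z and D: together they cover T3, T7, T2, T1 — every target.
Total install cost: 12 + 3 = 15.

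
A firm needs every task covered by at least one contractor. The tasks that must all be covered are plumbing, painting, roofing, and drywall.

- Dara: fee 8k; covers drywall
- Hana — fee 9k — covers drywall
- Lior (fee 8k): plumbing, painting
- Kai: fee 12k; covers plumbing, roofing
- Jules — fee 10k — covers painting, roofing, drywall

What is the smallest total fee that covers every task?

Choose Lior and Jules: together they cover plumbing, painting, roofing, drywall — every task.
Total fee: 8 + 10 = 18.
No cover costs less than 18.

18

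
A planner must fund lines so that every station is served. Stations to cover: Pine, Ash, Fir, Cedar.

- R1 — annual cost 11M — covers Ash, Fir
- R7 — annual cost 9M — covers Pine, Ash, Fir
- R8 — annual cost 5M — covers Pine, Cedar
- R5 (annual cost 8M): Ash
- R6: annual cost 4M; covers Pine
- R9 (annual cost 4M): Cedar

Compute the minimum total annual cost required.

The greedy cost-per-new-station heuristic would pick R8 and R7 for 14, but a cheaper cover exists.
Choose R7 and R9: together they cover Pine, Ash, Fir, Cedar — every station.
Total annual cost: 9 + 4 = 13.
No cover costs less than 13.

13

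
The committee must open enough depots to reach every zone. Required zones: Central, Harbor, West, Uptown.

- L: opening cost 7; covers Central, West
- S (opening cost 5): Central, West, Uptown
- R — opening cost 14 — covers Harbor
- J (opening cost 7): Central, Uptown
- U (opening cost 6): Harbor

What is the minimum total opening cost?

11

This is an integer covering problem.
Choose S and U: together they cover Central, Harbor, West, Uptown — every zone.
Total opening cost: 5 + 6 = 11.
No cover costs less than 11.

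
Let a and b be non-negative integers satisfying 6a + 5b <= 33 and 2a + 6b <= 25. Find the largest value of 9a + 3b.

The continuous relaxation peaks at (5.5, 0) with value 49.50; rounding to a feasible lattice point costs some objective.
(a,b)=(5,0): 6·5+5·0=30≤33, 2·5+6·0=10≤25, objective 45.
(a,b)=(4,1): 6·4+5·1=29≤33, 2·4+6·1=14≤25, objective 39.
Maximum is 45 at (a,b)=(5,0).

45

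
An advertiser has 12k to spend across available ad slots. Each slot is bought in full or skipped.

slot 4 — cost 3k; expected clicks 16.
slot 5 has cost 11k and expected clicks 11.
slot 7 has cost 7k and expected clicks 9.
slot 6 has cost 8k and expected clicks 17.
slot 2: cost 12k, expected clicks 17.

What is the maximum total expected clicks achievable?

33

slot 4 + slot 6: cost 3 + 8 = 11 ≤ 12, expected clicks 16 + 17 = 33.
slot 4 + slot 7: cost 3 + 7 = 10 ≤ 12, expected clicks 16 + 9 = 25.
Best is slot 4 and slot 6 with total expected clicks 33.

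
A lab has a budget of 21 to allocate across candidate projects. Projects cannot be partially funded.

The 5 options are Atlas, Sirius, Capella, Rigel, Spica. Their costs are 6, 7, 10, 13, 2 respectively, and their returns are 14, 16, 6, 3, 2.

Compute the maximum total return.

Take Atlas, Sirius, and Spica: cost 6 + 7 + 2 = 15 ≤ 21, return 14 + 16 + 2 = 32.
No other feasible combination does better.

32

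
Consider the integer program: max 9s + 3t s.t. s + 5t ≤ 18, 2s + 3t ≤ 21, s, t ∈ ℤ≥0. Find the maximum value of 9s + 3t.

90

(s,t)=(10,0): 1·10+5·0=10≤18, 2·10+3·0=20≤21, objective 90.
(s,t)=(9,1): 1·9+5·1=14≤18, 2·9+3·1=21≤21, objective 84.
(s,t)=(9,0): 1·9+5·0=9≤18, 2·9+3·0=18≤21, objective 81.
The best lattice point is (10,0), giving 90.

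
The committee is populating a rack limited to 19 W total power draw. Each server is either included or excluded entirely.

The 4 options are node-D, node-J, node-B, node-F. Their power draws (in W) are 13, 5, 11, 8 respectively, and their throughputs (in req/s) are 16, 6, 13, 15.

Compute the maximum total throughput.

28

Allowing fractional choices, the relaxed optimum would be about 28.5, but servers are indivisible.
node-D + node-J: power draw 13 + 5 = 18 ≤ 19, throughput 16 + 6 = 22.
node-B + node-F: power draw 11 + 8 = 19 ≤ 19, throughput 13 + 15 = 28.
node-J + node-F: power draw 5 + 8 = 13 ≤ 19, throughput 6 + 15 = 21.
Best is node-B and node-F with total throughput 28.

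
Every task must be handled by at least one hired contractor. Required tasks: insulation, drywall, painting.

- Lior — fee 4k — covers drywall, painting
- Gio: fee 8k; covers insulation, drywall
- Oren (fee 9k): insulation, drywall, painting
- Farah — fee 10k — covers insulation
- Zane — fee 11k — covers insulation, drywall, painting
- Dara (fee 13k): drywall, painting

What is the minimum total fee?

9

Oren alone covers insulation, drywall, painting — every task.
Total fee: 9.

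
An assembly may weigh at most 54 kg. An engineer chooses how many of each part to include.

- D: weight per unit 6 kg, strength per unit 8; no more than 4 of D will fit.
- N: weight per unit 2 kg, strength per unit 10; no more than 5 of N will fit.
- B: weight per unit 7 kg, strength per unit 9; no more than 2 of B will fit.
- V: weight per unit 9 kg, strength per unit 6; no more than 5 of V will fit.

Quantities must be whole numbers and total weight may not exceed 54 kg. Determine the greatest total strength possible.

N has the best ratio (10/2); taking only N gives at most 5×10 = 50 (stopped by the supply cap of 5).
Mixing does better — 4×D, 5×N, and 2×B: weight 48 ≤ 54, strength 4·8 + 5·10 + 2·9 = 100.

100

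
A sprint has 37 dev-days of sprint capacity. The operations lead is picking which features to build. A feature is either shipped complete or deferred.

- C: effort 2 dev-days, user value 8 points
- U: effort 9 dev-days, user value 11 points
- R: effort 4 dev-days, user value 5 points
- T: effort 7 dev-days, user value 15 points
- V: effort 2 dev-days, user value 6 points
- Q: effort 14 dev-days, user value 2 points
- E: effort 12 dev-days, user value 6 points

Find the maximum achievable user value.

Take C, U, R, T, V, and E: effort 2 + 9 + 4 + 7 + 2 + 12 = 36 ≤ 37, user value 8 + 11 + 5 + 15 + 6 + 6 = 51.
No other feasible combination does better.

51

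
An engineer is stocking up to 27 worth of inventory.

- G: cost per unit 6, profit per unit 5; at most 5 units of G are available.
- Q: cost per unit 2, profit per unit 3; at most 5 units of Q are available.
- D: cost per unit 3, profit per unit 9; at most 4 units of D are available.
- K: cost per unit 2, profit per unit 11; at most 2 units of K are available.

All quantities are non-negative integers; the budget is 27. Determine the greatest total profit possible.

73

K has the best ratio (11/2); taking only K gives at most 2×11 = 22 (stopped by the supply cap of 2).
Mixing does better — 5×Q, 4×D, and 2×K: cost 26 ≤ 27, profit 5·3 + 4·9 + 2·11 = 73.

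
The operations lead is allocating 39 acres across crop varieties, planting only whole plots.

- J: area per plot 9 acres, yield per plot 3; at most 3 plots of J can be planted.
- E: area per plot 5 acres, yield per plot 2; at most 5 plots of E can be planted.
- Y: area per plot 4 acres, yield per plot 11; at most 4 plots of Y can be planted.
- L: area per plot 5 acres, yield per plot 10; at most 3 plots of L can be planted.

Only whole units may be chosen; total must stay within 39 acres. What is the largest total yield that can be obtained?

76

Y has the best ratio (11/4); taking only Y gives at most 4×11 = 44 (stopped by the supply cap of 4).
Mixing does better — 1×E, 4×Y, and 3×L: area 36 ≤ 39, yield 1·2 + 4·11 + 3·10 = 76.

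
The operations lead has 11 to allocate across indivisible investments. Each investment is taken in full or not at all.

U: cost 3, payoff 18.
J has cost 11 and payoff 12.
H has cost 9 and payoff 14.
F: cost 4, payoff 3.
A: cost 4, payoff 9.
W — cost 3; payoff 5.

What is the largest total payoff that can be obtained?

32

Treat it as a binary knapsack problem.
Allowing fractional choices, the relaxed optimum would be about 33.6, but investments are indivisible.
U + A: cost 3 + 4 = 7 ≤ 11, payoff 18 + 9 = 27.
U + A + W: cost 3 + 4 + 3 = 10 ≤ 11, payoff 18 + 9 + 5 = 32.
U + F + A: cost 3 + 4 + 4 = 11 ≤ 11, payoff 18 + 3 + 9 = 30.
Best is U, A, and W with total payoff 32.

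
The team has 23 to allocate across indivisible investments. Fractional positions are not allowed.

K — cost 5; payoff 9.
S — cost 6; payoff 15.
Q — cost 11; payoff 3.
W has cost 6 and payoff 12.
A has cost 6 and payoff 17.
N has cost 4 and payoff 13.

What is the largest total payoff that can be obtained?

57

Take S, W, A, and N: cost 6 + 6 + 6 + 4 = 22 ≤ 23, payoff 15 + 12 + 17 + 13 = 57.
No other feasible combination does better.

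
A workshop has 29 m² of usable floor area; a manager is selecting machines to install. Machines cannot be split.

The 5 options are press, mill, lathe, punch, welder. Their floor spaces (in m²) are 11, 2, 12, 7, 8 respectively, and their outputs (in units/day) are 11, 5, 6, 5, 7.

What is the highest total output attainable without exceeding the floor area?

press + punch + welder: floor space 11 + 7 + 8 = 26 ≤ 29, output 11 + 5 + 7 = 23.
press + mill + welder: floor space 11 + 2 + 8 = 21 ≤ 29, output 11 + 5 + 7 = 23.
press + mill + punch + welder: floor space 11 + 2 + 7 + 8 = 28 ≤ 29, output 11 + 5 + 5 + 7 = 28.
Best is press, mill, punch, and welder with total output 28.

28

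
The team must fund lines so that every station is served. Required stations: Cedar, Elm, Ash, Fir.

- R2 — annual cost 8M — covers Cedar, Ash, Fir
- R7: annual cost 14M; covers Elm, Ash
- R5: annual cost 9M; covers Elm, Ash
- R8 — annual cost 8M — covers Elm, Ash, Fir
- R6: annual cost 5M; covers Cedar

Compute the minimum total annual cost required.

The greedy cost-per-new-station heuristic would pick R2 and R8 for 16, but a cheaper cover exists.
Choose R8 and R6: together they cover Cedar, Elm, Ash, Fir — every station.
Total annual cost: 8 + 5 = 13.
No cover costs less than 13.

13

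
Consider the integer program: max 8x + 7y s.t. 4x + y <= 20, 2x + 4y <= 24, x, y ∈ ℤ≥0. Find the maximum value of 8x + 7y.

(x,y)=(4,4): 4·4+1·4=20≤20, 2·4+4·4=24≤24, objective 60.
(x,y)=(4,3): 4·4+1·3=19≤20, 2·4+4·3=20≤24, objective 53.
(x,y)=(3,4): 4·3+1·4=16≤20, 2·3+4·4=22≤24, objective 52.
(x,y)=(3,3): 4·3+1·3=15≤20, 2·3+4·3=18≤24, objective 45.
Maximum is 60 at (x,y)=(4,4).

60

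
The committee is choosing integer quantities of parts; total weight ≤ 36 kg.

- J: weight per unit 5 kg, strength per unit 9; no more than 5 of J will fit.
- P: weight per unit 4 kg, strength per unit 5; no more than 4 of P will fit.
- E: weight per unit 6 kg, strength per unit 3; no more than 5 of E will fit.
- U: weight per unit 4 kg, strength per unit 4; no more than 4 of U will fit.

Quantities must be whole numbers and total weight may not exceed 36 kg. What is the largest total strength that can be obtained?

56

J has the best ratio (9/5); taking only J gives at most 5×9 = 45 (stopped by the supply cap of 5).
Mixing does better — 4×J and 4×P: weight 36 ≤ 36, strength 4·9 + 4·5 = 56.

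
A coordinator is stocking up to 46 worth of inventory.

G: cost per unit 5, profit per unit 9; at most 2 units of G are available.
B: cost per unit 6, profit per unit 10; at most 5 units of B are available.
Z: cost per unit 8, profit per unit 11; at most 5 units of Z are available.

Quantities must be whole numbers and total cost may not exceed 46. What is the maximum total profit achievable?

72

1×G, 4×B, and 2×Z: cost 45 ≤ 46, profit 1·9 + 4·10 + 2·11 = 71.
5×B and 2×Z: cost 46 ≤ 46, profit 5·10 + 2·11 = 72.
Best is 72.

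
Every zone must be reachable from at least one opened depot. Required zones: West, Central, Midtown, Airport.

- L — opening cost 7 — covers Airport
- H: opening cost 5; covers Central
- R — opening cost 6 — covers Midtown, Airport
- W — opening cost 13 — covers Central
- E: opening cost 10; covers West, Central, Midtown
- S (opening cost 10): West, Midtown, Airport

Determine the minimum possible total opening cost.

15

This is a weighted set-cover instance.
The greedy cost-per-new-zone heuristic would pick R, H, and E for 21, but a cheaper cover exists.
Choose H and S: together they cover West, Central, Midtown, Airport — every zone.
Total opening cost: 5 + 10 = 15.
No cover costs less than 15.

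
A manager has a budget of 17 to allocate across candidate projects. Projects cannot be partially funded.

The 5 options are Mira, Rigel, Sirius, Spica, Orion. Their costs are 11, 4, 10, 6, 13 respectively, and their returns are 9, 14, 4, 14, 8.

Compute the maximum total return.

This is an integer program with binary decision variables.
Allowing fractional choices, the relaxed optimum would be about 33.7, but projects are indivisible.
Rigel + Spica: cost 4 + 6 = 10 ≤ 17, return 14 + 14 = 28.
Mira + Rigel: cost 11 + 4 = 15 ≤ 17, return 9 + 14 = 23.
Best is Rigel and Spica with total return 28.

28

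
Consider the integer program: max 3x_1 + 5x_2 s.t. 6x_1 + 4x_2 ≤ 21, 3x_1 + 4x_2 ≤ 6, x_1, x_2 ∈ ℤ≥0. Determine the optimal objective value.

(x_1,x_2)=(2,0) is feasible, giving 6.
(x_1,x_2)=(0,1) is feasible, giving 5.
(x_1,x_2)=(1,0) is feasible, giving 3.
No feasible integer point exceeds 6.

6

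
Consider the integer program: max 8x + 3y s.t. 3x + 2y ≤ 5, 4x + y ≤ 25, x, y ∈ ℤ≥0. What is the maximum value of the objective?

Relaxing integrality, the LP optimum is 13.33 at (x,y) = (1.67, 0), which is not an integer point.
(x,y)=(1,1): 3·1+2·1=5≤5, 4·1+1·1=5≤25, objective 11.
(x,y)=(1,0): 3·1+2·0=3≤5, 4·1+1·0=4≤25, objective 8.
(x,y)=(0,2): 3·0+2·2=4≤5, 4·0+1·2=2≤25, objective 6.
The best lattice point is (1,1), giving 11.

11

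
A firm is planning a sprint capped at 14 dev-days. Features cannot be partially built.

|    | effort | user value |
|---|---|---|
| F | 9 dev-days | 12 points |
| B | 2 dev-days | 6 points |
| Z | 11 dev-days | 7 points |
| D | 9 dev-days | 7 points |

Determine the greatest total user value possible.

18

B + D: effort 2 + 9 = 11 ≤ 14, user value 6 + 7 = 13.
B + Z: effort 2 + 11 = 13 ≤ 14, user value 6 + 7 = 13.
F + B: effort 9 + 2 = 11 ≤ 14, user value 12 + 6 = 18.
Best is F and B with total user value 18.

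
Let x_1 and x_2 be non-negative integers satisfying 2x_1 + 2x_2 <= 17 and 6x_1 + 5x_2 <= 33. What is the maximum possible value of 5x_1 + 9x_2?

Relaxing integrality, the LP optimum is 59.40 at (x_1,x_2) = (0, 6.6), which is not an integer point.
(x_1,x_2)=(0,6) is feasible, giving 54.
(x_1,x_2)=(1,5) is feasible, giving 50.
(x_1,x_2)=(0,5) is feasible, giving 45.
No feasible integer point exceeds 54.

54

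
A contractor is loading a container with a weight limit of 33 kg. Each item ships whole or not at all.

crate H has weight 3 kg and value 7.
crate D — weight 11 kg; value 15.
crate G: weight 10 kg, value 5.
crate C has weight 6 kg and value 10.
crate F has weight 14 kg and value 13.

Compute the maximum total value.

Allowing fractional choices, the relaxed optimum would be about 44.1, but items are indivisible.
crate H + crate D + crate G + crate C: weight 3 + 11 + 10 + 6 = 30 ≤ 33, value 7 + 15 + 5 + 10 = 37.
crate D + crate C + crate F: weight 11 + 6 + 14 = 31 ≤ 33, value 15 + 10 + 13 = 38.
Best is crate D, crate C, and crate F with total value 38.

38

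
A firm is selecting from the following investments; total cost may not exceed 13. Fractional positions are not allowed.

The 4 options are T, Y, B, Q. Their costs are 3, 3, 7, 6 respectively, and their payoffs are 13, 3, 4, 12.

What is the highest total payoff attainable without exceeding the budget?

T + Q: cost 3 + 6 = 9 ≤ 13, payoff 13 + 12 = 25.
T + Y + Q: cost 3 + 3 + 6 = 12 ≤ 13, payoff 13 + 3 + 12 = 28.
T + Y + B: cost 3 + 3 + 7 = 13 ≤ 13, payoff 13 + 3 + 4 = 20.
Best is T, Y, and Q with total payoff 28.

28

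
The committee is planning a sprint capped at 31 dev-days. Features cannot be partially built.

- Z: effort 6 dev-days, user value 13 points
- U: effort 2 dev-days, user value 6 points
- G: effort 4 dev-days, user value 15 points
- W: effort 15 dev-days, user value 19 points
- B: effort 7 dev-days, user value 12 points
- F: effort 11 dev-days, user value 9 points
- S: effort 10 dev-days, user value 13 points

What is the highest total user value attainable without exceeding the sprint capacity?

Z + U + G + B + F: effort 6 + 2 + 4 + 7 + 11 = 30 ≤ 31, user value 13 + 6 + 15 + 12 + 9 = 55.
Z + U + G + B + S: effort 6 + 2 + 4 + 7 + 10 = 29 ≤ 31, user value 13 + 6 + 15 + 12 + 13 = 59.
Best is Z, U, G, B, and S with total user value 59.

59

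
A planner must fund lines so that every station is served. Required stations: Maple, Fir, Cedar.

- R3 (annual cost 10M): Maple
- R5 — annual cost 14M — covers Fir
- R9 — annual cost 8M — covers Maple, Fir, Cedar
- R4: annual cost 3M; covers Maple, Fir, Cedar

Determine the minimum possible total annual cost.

R4 alone covers Maple, Fir, Cedar — every station.
Total annual cost: 3.
No cover costs less than 3.

3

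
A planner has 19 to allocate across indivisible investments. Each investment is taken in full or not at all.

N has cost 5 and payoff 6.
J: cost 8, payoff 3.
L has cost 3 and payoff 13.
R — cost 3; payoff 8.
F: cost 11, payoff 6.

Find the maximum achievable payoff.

Treat it as a binary knapsack problem.
Allowing fractional choices, the relaxed optimum would be about 31.4, but investments are indivisible.
N + J + L + R: cost 5 + 8 + 3 + 3 = 19 ≤ 19, payoff 6 + 3 + 13 + 8 = 30.
N + L + R: cost 5 + 3 + 3 = 11 ≤ 19, payoff 6 + 13 + 8 = 27.
L + R + F: cost 3 + 3 + 11 = 17 ≤ 19, payoff 13 + 8 + 6 = 27.
Best is N, J, L, and R with total payoff 30.

30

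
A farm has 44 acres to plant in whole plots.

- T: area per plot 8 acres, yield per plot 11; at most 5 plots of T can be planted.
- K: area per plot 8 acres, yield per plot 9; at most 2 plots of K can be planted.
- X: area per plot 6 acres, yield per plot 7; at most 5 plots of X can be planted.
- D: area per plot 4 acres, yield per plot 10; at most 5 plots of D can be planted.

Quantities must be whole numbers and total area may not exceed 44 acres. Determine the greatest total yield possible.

83

3×T and 5×D: area 44 ≤ 44, yield 3·11 + 5·10 = 83.
2×T, 1×K, and 5×D: area 44 ≤ 44, yield 2·11 + 1·9 + 5·10 = 81.
Best is 83.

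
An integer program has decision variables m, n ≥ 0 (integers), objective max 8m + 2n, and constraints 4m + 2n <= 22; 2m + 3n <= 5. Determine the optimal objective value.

16

(m,n)=(2,0): 4·2+2·0=8≤22, 2·2+3·0=4≤5, objective 16.
(m,n)=(1,1): 4·1+2·1=6≤22, 2·1+3·1=5≤5, objective 10.
(m,n)=(1,0): 4·1+2·0=4≤22, 2·1+3·0=2≤5, objective 8.
No feasible integer point exceeds 16.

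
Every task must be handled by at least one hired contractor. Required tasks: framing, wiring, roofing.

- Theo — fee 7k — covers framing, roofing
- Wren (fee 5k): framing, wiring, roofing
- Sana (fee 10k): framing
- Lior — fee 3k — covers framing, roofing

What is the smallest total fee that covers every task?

The greedy cost-per-new-task heuristic would pick Lior and Wren for 8, but a cheaper cover exists.
Wren alone covers framing, wiring, roofing — every task.
Total fee: 5.
No cover costs less than 5.

5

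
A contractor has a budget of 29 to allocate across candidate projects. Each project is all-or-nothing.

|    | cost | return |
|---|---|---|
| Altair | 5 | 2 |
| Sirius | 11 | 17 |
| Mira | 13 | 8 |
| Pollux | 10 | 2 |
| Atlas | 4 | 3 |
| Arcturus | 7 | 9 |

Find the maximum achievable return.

Allowing fractional choices, the relaxed optimum would be about 33.3, but projects are indivisible.
Altair + Sirius + Atlas + Arcturus: cost 5 + 11 + 4 + 7 = 27 ≤ 29, return 2 + 17 + 3 + 9 = 31.
Sirius + Atlas + Arcturus: cost 11 + 4 + 7 = 22 ≤ 29, return 17 + 3 + 9 = 29.
Best is Altair, Sirius, Atlas, and Arcturus with total return 31.

31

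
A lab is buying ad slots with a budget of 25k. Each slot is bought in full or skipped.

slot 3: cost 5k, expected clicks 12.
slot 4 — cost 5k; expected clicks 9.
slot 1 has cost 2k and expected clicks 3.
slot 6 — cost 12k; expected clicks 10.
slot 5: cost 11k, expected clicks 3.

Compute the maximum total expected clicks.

This is an integer program with binary decision variables.
Take slot 3, slot 4, slot 1, and slot 6: cost 5 + 5 + 2 + 12 = 24 ≤ 25, expected clicks 12 + 9 + 3 + 10 = 34.
No other feasible combination does better.

34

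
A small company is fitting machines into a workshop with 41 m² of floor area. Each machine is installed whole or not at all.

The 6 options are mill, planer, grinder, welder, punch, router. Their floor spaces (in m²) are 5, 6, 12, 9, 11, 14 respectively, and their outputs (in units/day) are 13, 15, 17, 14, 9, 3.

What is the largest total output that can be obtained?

mill + planer + grinder + punch: floor space 5 + 6 + 12 + 11 = 34 ≤ 41, output 13 + 15 + 17 + 9 = 54.
planer + grinder + welder + punch: floor space 6 + 12 + 9 + 11 = 38 ≤ 41, output 15 + 17 + 14 + 9 = 55.
mill + planer + grinder + welder: floor space 5 + 6 + 12 + 9 = 32 ≤ 41, output 13 + 15 + 17 + 14 = 59.
Best is mill, planer, grinder, and welder with total output 59.

59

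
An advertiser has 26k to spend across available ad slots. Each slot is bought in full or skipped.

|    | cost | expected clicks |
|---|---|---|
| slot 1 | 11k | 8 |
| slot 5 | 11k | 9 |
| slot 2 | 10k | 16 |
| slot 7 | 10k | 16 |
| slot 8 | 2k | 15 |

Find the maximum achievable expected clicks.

Allowing fractional choices, the relaxed optimum would be about 50.3, but ad slots are indivisible.
slot 5 + slot 2 + slot 8: cost 11 + 10 + 2 = 23 ≤ 26, expected clicks 9 + 16 + 15 = 40.
slot 2 + slot 7 + slot 8: cost 10 + 10 + 2 = 22 ≤ 26, expected clicks 16 + 16 + 15 = 47.
Best is slot 2, slot 7, and slot 8 with total expected clicks 47.

47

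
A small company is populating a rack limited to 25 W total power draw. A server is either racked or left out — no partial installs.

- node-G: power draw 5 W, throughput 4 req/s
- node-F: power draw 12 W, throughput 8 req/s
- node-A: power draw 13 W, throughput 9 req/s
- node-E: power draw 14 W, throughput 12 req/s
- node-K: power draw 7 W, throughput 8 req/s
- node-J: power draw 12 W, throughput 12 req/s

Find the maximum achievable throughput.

24

Take node-G, node-K, and node-J: power draw 5 + 7 + 12 = 24 ≤ 25, throughput 4 + 8 + 12 = 24.
No other feasible combination does better.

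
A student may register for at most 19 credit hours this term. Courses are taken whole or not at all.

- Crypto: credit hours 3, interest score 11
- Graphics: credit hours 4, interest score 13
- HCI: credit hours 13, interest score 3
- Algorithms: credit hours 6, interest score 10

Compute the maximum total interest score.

34

This is a 0-1 knapsack instance.
Allowing fractional choices, the relaxed optimum would be about 35.4, but courses are indivisible.
Crypto + Graphics + Algorithms: credit hours 3 + 4 + 6 = 13 ≤ 19, interest score 11 + 13 + 10 = 34.
Graphics + Algorithms: credit hours 4 + 6 = 10 ≤ 19, interest score 13 + 10 = 23.
Crypto + Graphics: credit hours 3 + 4 = 7 ≤ 19, interest score 11 + 13 = 24.
Best is Crypto, Graphics, and Algorithms with total interest score 34.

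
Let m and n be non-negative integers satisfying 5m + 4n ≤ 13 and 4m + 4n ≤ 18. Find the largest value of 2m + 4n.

12

(m,n)=(0,3) is feasible, giving 12.
(m,n)=(1,2) is feasible, giving 10.
(m,n)=(0,2) is feasible, giving 8.
The best lattice point is (0,3), giving 12.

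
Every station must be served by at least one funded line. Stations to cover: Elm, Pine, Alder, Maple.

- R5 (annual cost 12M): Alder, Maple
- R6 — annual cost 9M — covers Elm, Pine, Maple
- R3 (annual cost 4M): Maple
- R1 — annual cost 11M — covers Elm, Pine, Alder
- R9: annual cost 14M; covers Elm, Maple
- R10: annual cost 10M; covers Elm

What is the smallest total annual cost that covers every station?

15

This is a weighted set-cover instance.
The greedy cost-per-new-station heuristic would pick R6 and R1 for 20, but a cheaper cover exists.
Choose R3 and R1: together they cover Elm, Pine, Alder, Maple — every station.
Total annual cost: 4 + 11 = 15.
No cover costs less than 15.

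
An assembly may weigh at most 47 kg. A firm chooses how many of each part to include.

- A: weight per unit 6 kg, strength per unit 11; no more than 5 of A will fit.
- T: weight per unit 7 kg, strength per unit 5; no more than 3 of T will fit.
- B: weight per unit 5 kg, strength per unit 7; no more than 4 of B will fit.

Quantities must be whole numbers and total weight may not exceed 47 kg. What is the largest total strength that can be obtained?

76

A has the best ratio (11/6); taking only A gives at most 5×11 = 55 (stopped by the supply cap of 5).
Mixing does better — 5×A and 3×B: weight 45 ≤ 47, strength 5·11 + 3·7 = 76.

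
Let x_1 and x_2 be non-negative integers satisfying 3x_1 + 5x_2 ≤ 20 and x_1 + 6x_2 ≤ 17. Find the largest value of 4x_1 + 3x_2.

Relaxing integrality, the LP optimum is 26.67 at (x_1,x_2) = (6.67, 0), which is not an integer point.
(x_1,x_2)=(6,0): 3·6+5·0=18≤20, 1·6+6·0=6≤17, objective 24.
(x_1,x_2)=(5,1): 3·5+5·1=20≤20, 1·5+6·1=11≤17, objective 23.
(x_1,x_2)=(5,0): 3·5+5·0=15≤20, 1·5+6·0=5≤17, objective 20.
The best lattice point is (6,0), giving 24.

24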